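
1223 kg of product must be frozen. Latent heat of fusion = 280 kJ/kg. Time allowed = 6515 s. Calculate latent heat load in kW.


Q_lat = m * h_fg / t
Q_lat = 1223 * 280 / 6515
Q_lat = 52.56 kW

52.56


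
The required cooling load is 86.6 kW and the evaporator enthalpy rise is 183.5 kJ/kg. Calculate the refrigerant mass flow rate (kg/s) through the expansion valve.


m_dot = Q / dh
m_dot = 86.6 / 183.5
m_dot = 0.4719 kg/s

0.4719


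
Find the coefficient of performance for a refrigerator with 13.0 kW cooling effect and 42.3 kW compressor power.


COP = Q_evap / W
COP = 13.0 / 42.3
COP = 0.307

0.307


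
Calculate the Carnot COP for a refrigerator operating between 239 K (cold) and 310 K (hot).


dT = 310 - 239 = 71 K
COP_carnot = T_cold / dT = 239 / 71
COP_carnot = 3.366

3.366


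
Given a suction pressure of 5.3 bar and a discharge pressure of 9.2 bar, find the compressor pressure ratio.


PR = P_high / P_low
PR = 9.2 / 5.3
PR = 1.736

1.736


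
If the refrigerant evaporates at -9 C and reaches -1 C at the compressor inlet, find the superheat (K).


Superheat = T_suction - T_evap
Superheat = -1 - (-9)
Superheat = 8 K

8


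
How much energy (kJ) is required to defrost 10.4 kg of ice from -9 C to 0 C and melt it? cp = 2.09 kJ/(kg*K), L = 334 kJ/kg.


Sensible heat = cp * dT = 2.09 * 9 = 18.81 kJ/kg
Total per kg = 18.81 + 334 = 352.81 kJ/kg
Q = m * total = 10.4 * 352.81
Q = 3669.2 kJ

3669.2


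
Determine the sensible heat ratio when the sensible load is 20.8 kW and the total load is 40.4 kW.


SHR = Q_sensible / Q_total
SHR = 20.8 / 40.4
SHR = 0.515

0.515


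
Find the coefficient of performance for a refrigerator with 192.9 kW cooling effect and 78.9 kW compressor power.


COP = Q_evap / W
COP = 192.9 / 78.9
COP = 2.445

2.445


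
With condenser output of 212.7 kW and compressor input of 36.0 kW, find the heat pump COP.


COP_hp = Q_cond / W
COP_hp = 212.7 / 36.0
COP_hp = 5.908

5.908


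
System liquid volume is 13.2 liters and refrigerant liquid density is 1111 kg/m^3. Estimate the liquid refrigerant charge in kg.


Charge = V * rho / 1000
Charge = 13.2 * 1111 / 1000
Charge = 14.67 kg

14.67


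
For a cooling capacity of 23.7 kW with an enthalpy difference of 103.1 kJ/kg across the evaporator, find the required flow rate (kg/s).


m_dot = Q / dh
m_dot = 23.7 / 103.1
m_dot = 0.2299 kg/s

0.2299


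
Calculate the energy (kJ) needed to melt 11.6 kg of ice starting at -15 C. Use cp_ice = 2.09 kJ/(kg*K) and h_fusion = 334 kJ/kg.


Sensible heat = cp * dT = 2.09 * 15 = 31.35 kJ/kg
Total per kg = 31.35 + 334 = 365.35 kJ/kg
Q = m * total = 11.6 * 365.35
Q = 4238.1 kJ

4238.1


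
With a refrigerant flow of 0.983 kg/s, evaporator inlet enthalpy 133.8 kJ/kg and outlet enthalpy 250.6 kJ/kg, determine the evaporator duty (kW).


dh = 250.6 - 133.8 = 116.8 kJ/kg
Q_evap = m_dot * dh = 0.983 * 116.8
Q_evap = 114.81 kW

114.81


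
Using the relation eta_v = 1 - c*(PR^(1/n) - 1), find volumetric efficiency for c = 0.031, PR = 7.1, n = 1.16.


PR^(1/n) = 7.1^(1/1.16) = 5.41805493
eta_v = 1 - 0.031 * (5.41805493 - 1)
eta_v = 0.863

0.863


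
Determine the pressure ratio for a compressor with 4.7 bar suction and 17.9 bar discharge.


PR = P_high / P_low
PR = 17.9 / 4.7
PR = 3.809

3.809


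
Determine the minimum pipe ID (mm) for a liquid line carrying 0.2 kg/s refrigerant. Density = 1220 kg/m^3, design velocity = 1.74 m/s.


A = m_dot / (rho * v) = 0.2 / (1220 * 1.74) = 0.00009421518749 m^2
d = sqrt(4*A/pi) * 1000
d = 11.0 mm

11.0


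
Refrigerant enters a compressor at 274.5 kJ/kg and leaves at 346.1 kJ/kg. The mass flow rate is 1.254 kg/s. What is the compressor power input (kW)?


dh = 346.1 - 274.5 = 71.6 kJ/kg
W = m_dot * dh = 1.254 * 71.6 = 89.79 kW

89.79


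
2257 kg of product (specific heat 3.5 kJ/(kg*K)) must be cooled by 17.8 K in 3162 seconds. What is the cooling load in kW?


Q = m * cp * dT / t
Q = 2257 * 3.5 * 17.8 / 3162
Q = 44.469 kW

44.469


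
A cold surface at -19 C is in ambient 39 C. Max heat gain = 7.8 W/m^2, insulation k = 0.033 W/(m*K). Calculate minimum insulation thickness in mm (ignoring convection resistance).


dT = 39 - (-19) = 58 K
thickness = k * dT / q_max * 1000
thickness = 0.033 * 58 / 7.8 * 1000
thickness = 245.4 mm

245.4


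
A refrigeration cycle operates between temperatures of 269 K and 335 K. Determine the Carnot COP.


dT = 335 - 269 = 66 K
COP_carnot = T_cold / dT = 269 / 66
COP_carnot = 4.076

4.076


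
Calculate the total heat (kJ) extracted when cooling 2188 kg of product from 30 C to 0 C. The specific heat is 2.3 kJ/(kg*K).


dT = 30 - (0) = 30 K
Q = m * cp * dT = 2188 * 2.3 * 30
Q = 150972 kJ

150972


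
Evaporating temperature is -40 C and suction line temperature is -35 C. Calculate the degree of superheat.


Superheat = T_suction - T_evap
Superheat = -35 - (-40)
Superheat = 5 K

5


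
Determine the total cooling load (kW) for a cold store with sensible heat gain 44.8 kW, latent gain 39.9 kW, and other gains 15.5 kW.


Q_total = Q_s + Q_l + Q_misc
Q_total = 44.8 + 39.9 + 15.5
Q_total = 100.2 kW

100.2


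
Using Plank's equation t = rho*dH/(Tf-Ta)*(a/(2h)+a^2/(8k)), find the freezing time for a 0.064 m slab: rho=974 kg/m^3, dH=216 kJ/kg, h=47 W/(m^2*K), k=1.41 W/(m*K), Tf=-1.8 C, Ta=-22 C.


dT = -1.8 - (-22) = 20.2 K
term1 = a/(2h) = 0.064/(2*47) = 0.0006808510638
term2 = a^2/(8k) = 0.064^2/(8*1.41) = 0.0003631205674
t = rho*dH*1000/dT * (term1 + term2)
t = 974*216*1000/20.2 * (0.0006808510638 + 0.0003631205674)
t = 10873 s

10873


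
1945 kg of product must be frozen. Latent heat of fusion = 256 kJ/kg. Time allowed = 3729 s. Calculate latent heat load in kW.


Q_lat = m * h_fg / t
Q_lat = 1945 * 256 / 3729
Q_lat = 133.53 kW

133.53


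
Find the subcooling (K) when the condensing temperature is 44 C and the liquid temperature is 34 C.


Subcooling = T_cond - T_liquid
Subcooling = 44 - 34
Subcooling = 10 K

10


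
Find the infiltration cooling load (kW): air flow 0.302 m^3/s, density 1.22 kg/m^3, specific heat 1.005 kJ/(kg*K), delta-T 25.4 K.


Q = V_dot * rho * cp * dT
Q = 0.302 * 1.22 * 1.005 * 25.4
Q = 9.405 kW

9.405


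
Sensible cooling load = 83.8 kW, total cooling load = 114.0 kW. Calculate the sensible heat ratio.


SHR = Q_sensible / Q_total
SHR = 83.8 / 114.0
SHR = 0.735

0.735


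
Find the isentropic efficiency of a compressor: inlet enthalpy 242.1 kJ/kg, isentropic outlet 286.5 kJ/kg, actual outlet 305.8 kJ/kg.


dh_ideal = 286.5 - 242.1 = 44.4 kJ/kg
dh_actual = 305.8 - 242.1 = 63.7 kJ/kg
eta_s = dh_ideal / dh_actual = 44.4 / 63.7
eta_s = 0.697

0.697


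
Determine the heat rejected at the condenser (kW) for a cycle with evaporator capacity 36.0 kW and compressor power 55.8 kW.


Q_cond = Q_evap + W
Q_cond = 36.0 + 55.8
Q_cond = 91.8 kW

91.8


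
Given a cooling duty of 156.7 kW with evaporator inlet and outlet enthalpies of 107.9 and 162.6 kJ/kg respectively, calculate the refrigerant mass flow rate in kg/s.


dh = 162.6 - 107.9 = 54.7 kJ/kg
m_dot = Q / dh = 156.7 / 54.7 = 2.8647 kg/s

2.8647


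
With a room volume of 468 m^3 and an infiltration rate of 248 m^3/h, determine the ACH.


ACH = flow / volume
ACH = 248 / 468
ACH = 0.53

0.53


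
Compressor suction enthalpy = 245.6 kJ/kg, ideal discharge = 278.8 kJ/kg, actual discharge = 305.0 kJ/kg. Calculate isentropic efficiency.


dh_ideal = 278.8 - 245.6 = 33.2 kJ/kg
dh_actual = 305.0 - 245.6 = 59.4 kJ/kg
eta_s = dh_ideal / dh_actual = 33.2 / 59.4
eta_s = 0.5589

0.5589


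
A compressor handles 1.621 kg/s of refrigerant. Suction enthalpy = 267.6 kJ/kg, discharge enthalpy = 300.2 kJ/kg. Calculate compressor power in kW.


dh = 300.2 - 267.6 = 32.6 kJ/kg
W = m_dot * dh = 1.621 * 32.6 = 52.84 kW

52.84


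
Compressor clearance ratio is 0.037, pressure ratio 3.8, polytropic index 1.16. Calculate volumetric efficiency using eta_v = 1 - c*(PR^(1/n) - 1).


PR^(1/n) = 3.8^(1/1.16) = 3.16091957
eta_v = 1 - 0.037 * (3.16091957 - 1)
eta_v = 0.92

0.92


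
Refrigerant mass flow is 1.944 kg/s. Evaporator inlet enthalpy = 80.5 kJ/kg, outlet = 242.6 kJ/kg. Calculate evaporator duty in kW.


dh = 242.6 - 80.5 = 162.1 kJ/kg
Q_evap = m_dot * dh = 1.944 * 162.1
Q_evap = 315.12 kW

315.12


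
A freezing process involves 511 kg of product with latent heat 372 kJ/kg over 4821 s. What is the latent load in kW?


Q_lat = m * h_fg / t
Q_lat = 511 * 372 / 4821
Q_lat = 39.43 kW

39.43


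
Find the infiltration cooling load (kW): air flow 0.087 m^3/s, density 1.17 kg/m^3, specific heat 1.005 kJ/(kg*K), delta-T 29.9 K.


Q = V_dot * rho * cp * dT
Q = 0.087 * 1.17 * 1.005 * 29.9
Q = 3.059 kW

3.059


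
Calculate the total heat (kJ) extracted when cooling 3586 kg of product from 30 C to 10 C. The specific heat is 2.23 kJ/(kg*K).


dT = 30 - (10) = 20 K
Q = m * cp * dT = 3586 * 2.23 * 20
Q = 159936 kJ

159936


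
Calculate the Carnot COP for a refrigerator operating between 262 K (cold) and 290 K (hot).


dT = 290 - 262 = 28 K
COP_carnot = T_cold / dT = 262 / 28
COP_carnot = 9.357

9.357


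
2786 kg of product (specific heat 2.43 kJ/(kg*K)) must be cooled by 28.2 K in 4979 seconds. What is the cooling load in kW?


Q = m * cp * dT / t
Q = 2786 * 2.43 * 28.2 / 4979
Q = 38.344 kW

38.344


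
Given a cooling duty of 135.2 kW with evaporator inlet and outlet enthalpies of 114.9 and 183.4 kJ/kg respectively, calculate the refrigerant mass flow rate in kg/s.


dh = 183.4 - 114.9 = 68.5 kJ/kg
m_dot = Q / dh = 135.2 / 68.5 = 1.9737 kg/s

1.9737


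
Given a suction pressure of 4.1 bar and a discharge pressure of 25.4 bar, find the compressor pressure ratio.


PR = P_high / P_low
PR = 25.4 / 4.1
PR = 6.195

6.195


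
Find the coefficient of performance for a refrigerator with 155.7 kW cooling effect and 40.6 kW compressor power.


COP = Q_evap / W
COP = 155.7 / 40.6
COP = 3.835

3.835


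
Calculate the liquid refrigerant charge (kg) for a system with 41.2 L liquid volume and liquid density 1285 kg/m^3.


Charge = V * rho / 1000
Charge = 41.2 * 1285 / 1000
Charge = 52.94 kg

52.94


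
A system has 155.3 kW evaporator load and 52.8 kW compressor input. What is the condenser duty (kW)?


Q_cond = Q_evap + W
Q_cond = 155.3 + 52.8
Q_cond = 208.1 kW

208.1


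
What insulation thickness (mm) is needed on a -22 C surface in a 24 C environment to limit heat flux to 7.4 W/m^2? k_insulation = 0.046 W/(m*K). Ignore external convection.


dT = 24 - (-22) = 46 K
thickness = k * dT / q_max * 1000
thickness = 0.046 * 46 / 7.4 * 1000
thickness = 285.9 mm

285.9


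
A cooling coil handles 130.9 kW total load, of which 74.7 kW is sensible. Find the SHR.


SHR = Q_sensible / Q_total
SHR = 74.7 / 130.9
SHR = 0.571

0.571


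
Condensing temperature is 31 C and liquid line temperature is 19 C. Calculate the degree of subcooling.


Subcooling = T_cond - T_liquid
Subcooling = 31 - 19
Subcooling = 12 K

12


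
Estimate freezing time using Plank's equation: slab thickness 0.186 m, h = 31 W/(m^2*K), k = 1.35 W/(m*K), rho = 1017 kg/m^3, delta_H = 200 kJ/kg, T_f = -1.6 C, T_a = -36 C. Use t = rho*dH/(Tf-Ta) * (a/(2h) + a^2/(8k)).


dT = -1.6 - (-36) = 34.4 K
term1 = a/(2h) = 0.186/(2*31) = 0.003
term2 = a^2/(8k) = 0.186^2/(8*1.35) = 0.003203333333
t = rho*dH*1000/dT * (term1 + term2)
t = 1017*200*1000/34.4 * (0.003 + 0.003203333333)
t = 36679 s

36679


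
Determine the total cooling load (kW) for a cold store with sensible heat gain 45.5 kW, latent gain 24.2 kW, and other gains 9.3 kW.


Q_total = Q_s + Q_l + Q_misc
Q_total = 45.5 + 24.2 + 9.3
Q_total = 79.0 kW

79.0


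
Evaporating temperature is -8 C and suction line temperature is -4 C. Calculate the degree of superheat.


Superheat = T_suction - T_evap
Superheat = -4 - (-8)
Superheat = 4 K

4


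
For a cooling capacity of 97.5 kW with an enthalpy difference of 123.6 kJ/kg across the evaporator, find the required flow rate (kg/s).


m_dot = Q / dh
m_dot = 97.5 / 123.6
m_dot = 0.7888 kg/s

0.7888


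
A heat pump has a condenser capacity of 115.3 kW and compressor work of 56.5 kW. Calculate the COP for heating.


COP_hp = Q_cond / W
COP_hp = 115.3 / 56.5
COP_hp = 2.041

2.041


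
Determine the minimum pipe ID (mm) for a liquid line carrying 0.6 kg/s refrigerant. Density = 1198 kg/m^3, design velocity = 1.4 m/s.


A = m_dot / (rho * v) = 0.6 / (1198 * 1.4) = 0.000357739089 m^2
d = sqrt(4*A/pi) * 1000
d = 21.3 mm

21.3


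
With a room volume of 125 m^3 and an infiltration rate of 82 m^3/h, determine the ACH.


ACH = flow / volume
ACH = 82 / 125
ACH = 0.656

0.656


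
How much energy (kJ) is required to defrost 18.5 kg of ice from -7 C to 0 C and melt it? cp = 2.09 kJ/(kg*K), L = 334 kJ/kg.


Sensible heat = cp * dT = 2.09 * 7 = 14.63 kJ/kg
Total per kg = 14.63 + 334 = 348.63 kJ/kg
Q = m * total = 18.5 * 348.63
Q = 6449.7 kJ

6449.7


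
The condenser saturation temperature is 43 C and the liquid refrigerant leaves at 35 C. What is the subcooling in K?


Subcooling = T_cond - T_liquid
Subcooling = 43 - 35
Subcooling = 8 K

8


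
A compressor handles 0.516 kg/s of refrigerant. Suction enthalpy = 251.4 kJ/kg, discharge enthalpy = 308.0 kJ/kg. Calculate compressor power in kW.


dh = 308.0 - 251.4 = 56.6 kJ/kg
W = m_dot * dh = 0.516 * 56.6 = 29.21 kW

29.21


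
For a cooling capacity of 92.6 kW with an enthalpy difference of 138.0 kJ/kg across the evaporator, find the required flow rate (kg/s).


m_dot = Q / dh
m_dot = 92.6 / 138.0
m_dot = 0.671 kg/s

0.671


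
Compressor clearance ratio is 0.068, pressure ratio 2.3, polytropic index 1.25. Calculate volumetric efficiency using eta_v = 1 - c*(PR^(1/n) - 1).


PR^(1/n) = 2.3^(1/1.25) = 1.94707315
eta_v = 1 - 0.068 * (1.94707315 - 1)
eta_v = 0.9356

0.9356


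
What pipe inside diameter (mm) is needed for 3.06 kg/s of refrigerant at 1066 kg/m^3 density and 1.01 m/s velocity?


A = m_dot / (rho * v) = 3.06 / (1066 * 1.01) = 0.002842122861 m^2
d = sqrt(4*A/pi) * 1000
d = 60.2 mm

60.2


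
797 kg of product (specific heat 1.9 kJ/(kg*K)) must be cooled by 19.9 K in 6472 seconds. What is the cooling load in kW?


Q = m * cp * dT / t
Q = 797 * 1.9 * 19.9 / 6472
Q = 4.656 kW

4.656


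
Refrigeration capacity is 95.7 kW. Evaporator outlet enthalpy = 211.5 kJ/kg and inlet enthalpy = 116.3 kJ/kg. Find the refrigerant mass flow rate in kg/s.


dh = 211.5 - 116.3 = 95.2 kJ/kg
m_dot = Q / dh = 95.7 / 95.2 = 1.0053 kg/s

1.0053


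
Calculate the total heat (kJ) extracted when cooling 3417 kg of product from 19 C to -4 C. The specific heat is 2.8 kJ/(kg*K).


dT = 19 - (-4) = 23 K
Q = m * cp * dT = 3417 * 2.8 * 23
Q = 220055 kJ

220055


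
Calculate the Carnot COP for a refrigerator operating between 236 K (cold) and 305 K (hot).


dT = 305 - 236 = 69 K
COP_carnot = T_cold / dT = 236 / 69
COP_carnot = 3.42

3.42


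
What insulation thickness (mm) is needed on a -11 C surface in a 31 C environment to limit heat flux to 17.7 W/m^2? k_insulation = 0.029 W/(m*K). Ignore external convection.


dT = 31 - (-11) = 42 K
thickness = k * dT / q_max * 1000
thickness = 0.029 * 42 / 17.7 * 1000
thickness = 68.8 mm

68.8


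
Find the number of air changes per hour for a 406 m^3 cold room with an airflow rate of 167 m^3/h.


ACH = flow / volume
ACH = 167 / 406
ACH = 0.411

0.411


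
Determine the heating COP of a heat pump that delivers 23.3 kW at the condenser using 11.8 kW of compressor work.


COP_hp = Q_cond / W
COP_hp = 23.3 / 11.8
COP_hp = 1.975

1.975


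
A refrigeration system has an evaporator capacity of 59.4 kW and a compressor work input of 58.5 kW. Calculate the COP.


COP = Q_evap / W
COP = 59.4 / 58.5
COP = 1.015

1.015


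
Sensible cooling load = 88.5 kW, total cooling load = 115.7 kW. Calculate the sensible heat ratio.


SHR = Q_sensible / Q_total
SHR = 88.5 / 115.7
SHR = 0.765

0.765


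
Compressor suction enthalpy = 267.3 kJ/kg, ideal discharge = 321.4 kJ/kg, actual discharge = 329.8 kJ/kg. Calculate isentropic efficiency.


dh_ideal = 321.4 - 267.3 = 54.1 kJ/kg
dh_actual = 329.8 - 267.3 = 62.5 kJ/kg
eta_s = dh_ideal / dh_actual = 54.1 / 62.5
eta_s = 0.8656

0.8656


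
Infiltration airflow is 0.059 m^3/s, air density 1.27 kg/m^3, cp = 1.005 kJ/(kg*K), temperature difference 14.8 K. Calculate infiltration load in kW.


Q = V_dot * rho * cp * dT
Q = 0.059 * 1.27 * 1.005 * 14.8
Q = 1.115 kW

1.115


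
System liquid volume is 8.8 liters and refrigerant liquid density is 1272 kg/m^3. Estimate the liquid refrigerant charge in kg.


Charge = V * rho / 1000
Charge = 8.8 * 1272 / 1000
Charge = 11.19 kg

11.19


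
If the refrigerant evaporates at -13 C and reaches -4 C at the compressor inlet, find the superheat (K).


Superheat = T_suction - T_evap
Superheat = -4 - (-13)
Superheat = 9 K

9


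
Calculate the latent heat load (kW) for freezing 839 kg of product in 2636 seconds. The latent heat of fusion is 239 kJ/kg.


Q_lat = m * h_fg / t
Q_lat = 839 * 239 / 2636
Q_lat = 76.07 kW

76.07


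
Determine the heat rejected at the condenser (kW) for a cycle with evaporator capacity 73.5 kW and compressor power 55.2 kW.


Q_cond = Q_evap + W
Q_cond = 73.5 + 55.2
Q_cond = 128.7 kW

128.7


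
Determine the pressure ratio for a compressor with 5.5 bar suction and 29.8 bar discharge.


PR = P_high / P_low
PR = 29.8 / 5.5
PR = 5.418

5.418


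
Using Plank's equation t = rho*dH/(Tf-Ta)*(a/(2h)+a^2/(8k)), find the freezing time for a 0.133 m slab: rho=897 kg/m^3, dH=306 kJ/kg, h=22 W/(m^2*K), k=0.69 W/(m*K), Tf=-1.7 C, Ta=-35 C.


dT = -1.7 - (-35) = 33.3 K
term1 = a/(2h) = 0.133/(2*22) = 0.003022727273
term2 = a^2/(8k) = 0.133^2/(8*0.69) = 0.003204528986
t = rho*dH*1000/dT * (term1 + term2)
t = 897*306*1000/33.3 * (0.003022727273 + 0.003204528986)
t = 51329 s

51329


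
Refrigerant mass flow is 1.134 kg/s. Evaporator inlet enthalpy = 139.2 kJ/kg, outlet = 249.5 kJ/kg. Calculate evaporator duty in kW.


dh = 249.5 - 139.2 = 110.3 kJ/kg
Q_evap = m_dot * dh = 1.134 * 110.3
Q_evap = 125.08 kW

125.08


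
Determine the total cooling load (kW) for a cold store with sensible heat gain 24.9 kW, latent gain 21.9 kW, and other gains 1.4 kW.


Q_total = Q_s + Q_l + Q_misc
Q_total = 24.9 + 21.9 + 1.4
Q_total = 48.2 kW

48.2


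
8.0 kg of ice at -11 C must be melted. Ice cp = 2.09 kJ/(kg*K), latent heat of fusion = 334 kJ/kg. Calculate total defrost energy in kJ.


Sensible heat = cp * dT = 2.09 * 11 = 22.99 kJ/kg
Total per kg = 22.99 + 334 = 356.99 kJ/kg
Q = m * total = 8.0 * 356.99
Q = 2855.9 kJ

2855.9


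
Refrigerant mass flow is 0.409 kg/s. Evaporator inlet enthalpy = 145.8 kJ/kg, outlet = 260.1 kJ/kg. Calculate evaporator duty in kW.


dh = 260.1 - 145.8 = 114.3 kJ/kg
Q_evap = m_dot * dh = 0.409 * 114.3
Q_evap = 46.75 kW

46.75


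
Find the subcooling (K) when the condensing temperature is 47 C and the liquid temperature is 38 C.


Subcooling = T_cond - T_liquid
Subcooling = 47 - 38
Subcooling = 9 K

9


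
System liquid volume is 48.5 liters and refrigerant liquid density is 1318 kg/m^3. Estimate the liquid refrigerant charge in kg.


Charge = V * rho / 1000
Charge = 48.5 * 1318 / 1000
Charge = 63.92 kg

63.92


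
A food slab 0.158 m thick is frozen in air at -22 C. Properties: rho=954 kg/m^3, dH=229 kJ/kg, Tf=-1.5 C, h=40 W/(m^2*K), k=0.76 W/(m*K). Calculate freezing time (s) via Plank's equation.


dT = -1.5 - (-22) = 20.5 K
term1 = a/(2h) = 0.158/(2*40) = 0.001975
term2 = a^2/(8k) = 0.158^2/(8*0.76) = 0.004105921053
t = rho*dH*1000/dT * (term1 + term2)
t = 954*229*1000/20.5 * (0.001975 + 0.004105921053)
t = 64804 s

64804


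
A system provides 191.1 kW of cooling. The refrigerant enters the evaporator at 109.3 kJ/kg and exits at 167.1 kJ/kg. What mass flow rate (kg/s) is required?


dh = 167.1 - 109.3 = 57.8 kJ/kg
m_dot = Q / dh = 191.1 / 57.8 = 3.3062 kg/s

3.3062


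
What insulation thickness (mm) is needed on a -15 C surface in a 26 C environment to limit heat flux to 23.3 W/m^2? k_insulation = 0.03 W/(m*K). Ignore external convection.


dT = 26 - (-15) = 41 K
thickness = k * dT / q_max * 1000
thickness = 0.03 * 41 / 23.3 * 1000
thickness = 52.8 mm

52.8


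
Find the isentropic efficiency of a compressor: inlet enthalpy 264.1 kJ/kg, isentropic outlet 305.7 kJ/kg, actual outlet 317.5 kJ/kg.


dh_ideal = 305.7 - 264.1 = 41.6 kJ/kg
dh_actual = 317.5 - 264.1 = 53.4 kJ/kg
eta_s = dh_ideal / dh_actual = 41.6 / 53.4
eta_s = 0.779

0.779


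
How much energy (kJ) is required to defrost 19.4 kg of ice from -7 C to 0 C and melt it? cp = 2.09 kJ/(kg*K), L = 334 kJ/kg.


Sensible heat = cp * dT = 2.09 * 7 = 14.63 kJ/kg
Total per kg = 14.63 + 334 = 348.63 kJ/kg
Q = m * total = 19.4 * 348.63
Q = 6763.4 kJ

6763.4


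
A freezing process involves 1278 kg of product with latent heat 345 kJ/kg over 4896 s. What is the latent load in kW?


Q_lat = m * h_fg / t
Q_lat = 1278 * 345 / 4896
Q_lat = 90.06 kW

90.06


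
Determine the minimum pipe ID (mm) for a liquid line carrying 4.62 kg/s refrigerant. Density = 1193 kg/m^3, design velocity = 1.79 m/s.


A = m_dot / (rho * v) = 4.62 / (1193 * 1.79) = 0.002163458161 m^2
d = sqrt(4*A/pi) * 1000
d = 52.5 mm

52.5


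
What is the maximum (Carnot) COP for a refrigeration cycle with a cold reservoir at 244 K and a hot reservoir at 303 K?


dT = 303 - 244 = 59 K
COP_carnot = T_cold / dT = 244 / 59
COP_carnot = 4.136

4.136


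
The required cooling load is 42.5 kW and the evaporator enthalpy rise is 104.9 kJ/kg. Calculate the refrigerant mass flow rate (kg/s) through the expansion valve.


m_dot = Q / dh
m_dot = 42.5 / 104.9
m_dot = 0.4051 kg/s

0.4051


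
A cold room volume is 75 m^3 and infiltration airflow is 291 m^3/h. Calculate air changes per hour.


ACH = flow / volume
ACH = 291 / 75
ACH = 3.88

3.88


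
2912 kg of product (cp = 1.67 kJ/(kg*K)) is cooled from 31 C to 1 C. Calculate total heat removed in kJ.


dT = 31 - (1) = 30 K
Q = m * cp * dT = 2912 * 1.67 * 30
Q = 145891 kJ

145891


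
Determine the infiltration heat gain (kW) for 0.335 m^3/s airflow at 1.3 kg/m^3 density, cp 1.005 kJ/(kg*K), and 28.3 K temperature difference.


Q = V_dot * rho * cp * dT
Q = 0.335 * 1.3 * 1.005 * 28.3
Q = 12.386 kW

12.386


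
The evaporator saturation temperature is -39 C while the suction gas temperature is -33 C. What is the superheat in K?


Superheat = T_suction - T_evap
Superheat = -33 - (-39)
Superheat = 6 K

6


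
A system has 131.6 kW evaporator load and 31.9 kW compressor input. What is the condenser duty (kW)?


Q_cond = Q_evap + W
Q_cond = 131.6 + 31.9
Q_cond = 163.5 kW

163.5


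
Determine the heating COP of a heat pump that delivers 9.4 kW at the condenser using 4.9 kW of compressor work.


COP_hp = Q_cond / W
COP_hp = 9.4 / 4.9
COP_hp = 1.918

1.918


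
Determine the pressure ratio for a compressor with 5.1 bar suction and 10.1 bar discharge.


PR = P_high / P_low
PR = 10.1 / 5.1
PR = 1.98

1.98


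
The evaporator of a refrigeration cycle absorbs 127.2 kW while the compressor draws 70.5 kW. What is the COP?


COP = Q_evap / W
COP = 127.2 / 70.5
COP = 1.804

1.804


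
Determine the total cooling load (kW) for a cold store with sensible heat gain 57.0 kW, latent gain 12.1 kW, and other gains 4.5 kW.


Q_total = Q_s + Q_l + Q_misc
Q_total = 57.0 + 12.1 + 4.5
Q_total = 73.6 kW

73.6


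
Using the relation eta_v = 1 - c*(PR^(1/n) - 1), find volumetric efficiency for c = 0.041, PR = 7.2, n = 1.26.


PR^(1/n) = 7.2^(1/1.26) = 4.79096079
eta_v = 1 - 0.041 * (4.79096079 - 1)
eta_v = 0.8446

0.8446


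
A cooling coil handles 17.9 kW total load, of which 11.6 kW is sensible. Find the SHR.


SHR = Q_sensible / Q_total
SHR = 11.6 / 17.9
SHR = 0.648

0.648


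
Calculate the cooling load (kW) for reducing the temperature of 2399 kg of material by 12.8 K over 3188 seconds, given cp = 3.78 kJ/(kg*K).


Q = m * cp * dT / t
Q = 2399 * 3.78 * 12.8 / 3188
Q = 36.409 kW

36.409


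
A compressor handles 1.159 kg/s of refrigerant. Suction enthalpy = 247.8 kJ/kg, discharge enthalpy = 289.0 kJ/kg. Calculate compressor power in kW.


dh = 289.0 - 247.8 = 41.2 kJ/kg
W = m_dot * dh = 1.159 * 41.2 = 47.75 kW

47.75


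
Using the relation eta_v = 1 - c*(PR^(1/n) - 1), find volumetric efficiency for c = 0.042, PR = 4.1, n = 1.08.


PR^(1/n) = 4.1^(1/1.08) = 3.69311184
eta_v = 1 - 0.042 * (3.69311184 - 1)
eta_v = 0.8869

0.8869


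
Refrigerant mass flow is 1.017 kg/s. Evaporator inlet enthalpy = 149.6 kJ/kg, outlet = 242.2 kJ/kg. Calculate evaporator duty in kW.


dh = 242.2 - 149.6 = 92.6 kJ/kg
Q_evap = m_dot * dh = 1.017 * 92.6
Q_evap = 94.17 kW

94.17


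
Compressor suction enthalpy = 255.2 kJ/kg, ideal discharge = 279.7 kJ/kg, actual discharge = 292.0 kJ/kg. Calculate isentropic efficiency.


dh_ideal = 279.7 - 255.2 = 24.5 kJ/kg
dh_actual = 292.0 - 255.2 = 36.8 kJ/kg
eta_s = dh_ideal / dh_actual = 24.5 / 36.8
eta_s = 0.6658

0.6658


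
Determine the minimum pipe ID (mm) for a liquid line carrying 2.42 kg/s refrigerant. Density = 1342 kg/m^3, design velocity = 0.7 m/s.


A = m_dot / (rho * v) = 2.42 / (1342 * 0.7) = 0.002576112412 m^2
d = sqrt(4*A/pi) * 1000
d = 57.3 mm

57.3


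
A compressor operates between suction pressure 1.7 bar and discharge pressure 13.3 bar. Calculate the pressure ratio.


PR = P_high / P_low
PR = 13.3 / 1.7
PR = 7.824

7.824


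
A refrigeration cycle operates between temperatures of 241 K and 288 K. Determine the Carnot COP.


dT = 288 - 241 = 47 K
COP_carnot = T_cold / dT = 241 / 47
COP_carnot = 5.128

5.128


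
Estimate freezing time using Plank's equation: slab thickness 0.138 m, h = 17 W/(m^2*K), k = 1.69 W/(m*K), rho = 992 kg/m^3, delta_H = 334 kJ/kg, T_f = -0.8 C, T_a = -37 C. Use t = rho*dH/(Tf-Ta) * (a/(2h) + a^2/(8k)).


dT = -0.8 - (-37) = 36.2 K
term1 = a/(2h) = 0.138/(2*17) = 0.004058823529
term2 = a^2/(8k) = 0.138^2/(8*1.69) = 0.001408579882
t = rho*dH*1000/dT * (term1 + term2)
t = 992*334*1000/36.2 * (0.004058823529 + 0.001408579882)
t = 50042 s

50042


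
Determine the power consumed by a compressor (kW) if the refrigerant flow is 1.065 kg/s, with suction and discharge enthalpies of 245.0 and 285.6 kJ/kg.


dh = 285.6 - 245.0 = 40.6 kJ/kg
W = m_dot * dh = 1.065 * 40.6 = 43.24 kW

43.24


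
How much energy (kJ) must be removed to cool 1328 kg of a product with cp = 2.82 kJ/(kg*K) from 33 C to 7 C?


dT = 33 - (7) = 26 K
Q = m * cp * dT = 1328 * 2.82 * 26
Q = 97369 kJ

97369


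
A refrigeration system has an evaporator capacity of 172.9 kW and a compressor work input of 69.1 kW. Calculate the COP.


COP = Q_evap / W
COP = 172.9 / 69.1
COP = 2.502

2.502


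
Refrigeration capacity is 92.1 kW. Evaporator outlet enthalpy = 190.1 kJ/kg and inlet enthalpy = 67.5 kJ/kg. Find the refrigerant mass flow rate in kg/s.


dh = 190.1 - 67.5 = 122.6 kJ/kg
m_dot = Q / dh = 92.1 / 122.6 = 0.7512 kg/s

0.7512


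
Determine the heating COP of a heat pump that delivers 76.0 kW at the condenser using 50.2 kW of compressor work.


COP_hp = Q_cond / W
COP_hp = 76.0 / 50.2
COP_hp = 1.514

1.514


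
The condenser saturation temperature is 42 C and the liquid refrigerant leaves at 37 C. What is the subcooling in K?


Subcooling = T_cond - T_liquid
Subcooling = 42 - 37
Subcooling = 5 K

5


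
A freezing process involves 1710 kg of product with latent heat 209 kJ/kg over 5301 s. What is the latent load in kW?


Q_lat = m * h_fg / t
Q_lat = 1710 * 209 / 5301
Q_lat = 67.42 kW

67.42


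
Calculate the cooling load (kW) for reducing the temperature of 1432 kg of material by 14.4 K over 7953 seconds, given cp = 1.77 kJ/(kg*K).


Q = m * cp * dT / t
Q = 1432 * 1.77 * 14.4 / 7953
Q = 4.589 kW

4.589


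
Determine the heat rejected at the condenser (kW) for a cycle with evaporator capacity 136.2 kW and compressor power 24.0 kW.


Q_cond = Q_evap + W
Q_cond = 136.2 + 24.0
Q_cond = 160.2 kW

160.2


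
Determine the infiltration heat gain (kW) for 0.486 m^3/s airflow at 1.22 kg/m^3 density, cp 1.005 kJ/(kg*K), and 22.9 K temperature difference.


Q = V_dot * rho * cp * dT
Q = 0.486 * 1.22 * 1.005 * 22.9
Q = 13.646 kW

13.646


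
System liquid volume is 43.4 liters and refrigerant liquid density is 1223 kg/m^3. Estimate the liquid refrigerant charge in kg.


Charge = V * rho / 1000
Charge = 43.4 * 1223 / 1000
Charge = 53.08 kg

53.08


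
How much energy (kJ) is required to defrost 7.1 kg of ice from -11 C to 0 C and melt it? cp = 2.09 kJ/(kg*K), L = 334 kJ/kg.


Sensible heat = cp * dT = 2.09 * 11 = 22.99 kJ/kg
Total per kg = 22.99 + 334 = 356.99 kJ/kg
Q = m * total = 7.1 * 356.99
Q = 2534.6 kJ

2534.6


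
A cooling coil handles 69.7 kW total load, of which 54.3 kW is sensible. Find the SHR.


SHR = Q_sensible / Q_total
SHR = 54.3 / 69.7
SHR = 0.779

0.779


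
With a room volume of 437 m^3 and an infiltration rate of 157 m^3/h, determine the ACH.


ACH = flow / volume
ACH = 157 / 437
ACH = 0.359

0.359


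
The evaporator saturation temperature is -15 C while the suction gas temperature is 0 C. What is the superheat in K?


Superheat = T_suction - T_evap
Superheat = 0 - (-15)
Superheat = 15 K

15


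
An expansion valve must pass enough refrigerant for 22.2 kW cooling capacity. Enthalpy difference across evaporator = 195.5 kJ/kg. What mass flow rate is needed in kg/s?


m_dot = Q / dh
m_dot = 22.2 / 195.5
m_dot = 0.1136 kg/s

0.1136


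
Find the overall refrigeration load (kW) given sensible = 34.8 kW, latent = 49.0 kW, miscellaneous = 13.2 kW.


Q_total = Q_s + Q_l + Q_misc
Q_total = 34.8 + 49.0 + 13.2
Q_total = 97.0 kW

97.0


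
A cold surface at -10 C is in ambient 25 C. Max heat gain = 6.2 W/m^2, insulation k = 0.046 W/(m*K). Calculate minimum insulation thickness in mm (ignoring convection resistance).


dT = 25 - (-10) = 35 K
thickness = k * dT / q_max * 1000
thickness = 0.046 * 35 / 6.2 * 1000
thickness = 259.7 mm

259.7


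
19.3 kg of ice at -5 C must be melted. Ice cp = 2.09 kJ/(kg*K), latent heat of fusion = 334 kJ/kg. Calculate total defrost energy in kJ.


Sensible heat = cp * dT = 2.09 * 5 = 10.45 kJ/kg
Total per kg = 10.45 + 334 = 344.45 kJ/kg
Q = m * total = 19.3 * 344.45
Q = 6647.9 kJ

6647.9


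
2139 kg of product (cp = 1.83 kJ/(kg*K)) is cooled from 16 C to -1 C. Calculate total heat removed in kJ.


dT = 16 - (-1) = 17 K
Q = m * cp * dT = 2139 * 1.83 * 17
Q = 66544 kJ

66544


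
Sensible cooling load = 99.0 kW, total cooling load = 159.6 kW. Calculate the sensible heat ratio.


SHR = Q_sensible / Q_total
SHR = 99.0 / 159.6
SHR = 0.62

0.62


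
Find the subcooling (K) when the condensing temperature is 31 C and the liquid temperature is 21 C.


Subcooling = T_cond - T_liquid
Subcooling = 31 - 21
Subcooling = 10 K

10


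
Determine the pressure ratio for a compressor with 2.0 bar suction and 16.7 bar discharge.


PR = P_high / P_low
PR = 16.7 / 2.0
PR = 8.35

8.35


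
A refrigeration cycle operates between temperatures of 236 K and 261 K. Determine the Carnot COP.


dT = 261 - 236 = 25 K
COP_carnot = T_cold / dT = 236 / 25
COP_carnot = 9.44

9.44


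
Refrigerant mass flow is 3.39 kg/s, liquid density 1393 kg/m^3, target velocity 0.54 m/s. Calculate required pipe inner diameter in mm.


A = m_dot / (rho * v) = 3.39 / (1393 * 0.54) = 0.004506660286 m^2
d = sqrt(4*A/pi) * 1000
d = 75.7 mm

75.7


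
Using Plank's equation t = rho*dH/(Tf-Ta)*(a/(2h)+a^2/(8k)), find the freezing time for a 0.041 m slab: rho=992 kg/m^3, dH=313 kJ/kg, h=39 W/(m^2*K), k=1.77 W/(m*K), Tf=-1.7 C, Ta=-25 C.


dT = -1.7 - (-25) = 23.3 K
term1 = a/(2h) = 0.041/(2*39) = 0.0005256410256
term2 = a^2/(8k) = 0.041^2/(8*1.77) = 0.0001187146893
t = rho*dH*1000/dT * (term1 + term2)
t = 992*313*1000/23.3 * (0.0005256410256 + 0.0001187146893)
t = 8587 s

8587


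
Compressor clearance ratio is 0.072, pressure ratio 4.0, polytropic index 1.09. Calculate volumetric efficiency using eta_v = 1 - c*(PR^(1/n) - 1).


PR^(1/n) = 4.0^(1/1.09) = 3.56737378
eta_v = 1 - 0.072 * (3.56737378 - 1)
eta_v = 0.8151

0.8151


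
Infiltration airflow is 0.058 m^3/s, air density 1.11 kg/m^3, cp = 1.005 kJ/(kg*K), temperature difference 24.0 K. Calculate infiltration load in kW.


Q = V_dot * rho * cp * dT
Q = 0.058 * 1.11 * 1.005 * 24.0
Q = 1.553 kW

1.553


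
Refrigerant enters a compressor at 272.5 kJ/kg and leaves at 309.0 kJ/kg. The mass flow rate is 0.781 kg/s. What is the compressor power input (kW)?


dh = 309.0 - 272.5 = 36.5 kJ/kg
W = m_dot * dh = 0.781 * 36.5 = 28.51 kW

28.51


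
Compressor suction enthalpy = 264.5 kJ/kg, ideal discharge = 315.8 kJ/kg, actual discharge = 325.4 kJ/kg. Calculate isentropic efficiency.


dh_ideal = 315.8 - 264.5 = 51.3 kJ/kg
dh_actual = 325.4 - 264.5 = 60.9 kJ/kg
eta_s = dh_ideal / dh_actual = 51.3 / 60.9
eta_s = 0.8424

0.8424


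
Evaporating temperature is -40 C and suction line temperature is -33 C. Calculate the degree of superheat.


Superheat = T_suction - T_evap
Superheat = -33 - (-40)
Superheat = 7 K

7


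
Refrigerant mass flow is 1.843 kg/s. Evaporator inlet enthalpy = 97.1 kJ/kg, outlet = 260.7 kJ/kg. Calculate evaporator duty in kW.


dh = 260.7 - 97.1 = 163.6 kJ/kg
Q_evap = m_dot * dh = 1.843 * 163.6
Q_evap = 301.51 kW

301.51


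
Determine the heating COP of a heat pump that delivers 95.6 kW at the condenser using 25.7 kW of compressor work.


COP_hp = Q_cond / W
COP_hp = 95.6 / 25.7
COP_hp = 3.72

3.72


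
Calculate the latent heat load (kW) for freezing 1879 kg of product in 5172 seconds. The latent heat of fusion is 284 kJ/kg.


Q_lat = m * h_fg / t
Q_lat = 1879 * 284 / 5172
Q_lat = 103.18 kW

103.18


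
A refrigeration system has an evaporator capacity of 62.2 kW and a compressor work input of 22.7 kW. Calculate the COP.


COP = Q_evap / W
COP = 62.2 / 22.7
COP = 2.74

2.74


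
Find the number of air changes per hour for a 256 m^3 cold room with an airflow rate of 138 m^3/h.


ACH = flow / volume
ACH = 138 / 256
ACH = 0.539

0.539


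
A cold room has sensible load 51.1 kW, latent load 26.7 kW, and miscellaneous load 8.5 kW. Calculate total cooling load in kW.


Q_total = Q_s + Q_l + Q_misc
Q_total = 51.1 + 26.7 + 8.5
Q_total = 86.3 kW

86.3


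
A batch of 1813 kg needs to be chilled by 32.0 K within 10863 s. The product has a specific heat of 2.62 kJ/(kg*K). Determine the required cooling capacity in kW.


Q = m * cp * dT / t
Q = 1813 * 2.62 * 32.0 / 10863
Q = 13.993 kW

13.993


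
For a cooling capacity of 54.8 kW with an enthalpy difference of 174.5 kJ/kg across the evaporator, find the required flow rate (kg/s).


m_dot = Q / dh
m_dot = 54.8 / 174.5
m_dot = 0.314 kg/s

0.314


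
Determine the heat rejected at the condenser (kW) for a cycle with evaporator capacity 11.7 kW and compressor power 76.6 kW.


Q_cond = Q_evap + W
Q_cond = 11.7 + 76.6
Q_cond = 88.3 kW

88.3


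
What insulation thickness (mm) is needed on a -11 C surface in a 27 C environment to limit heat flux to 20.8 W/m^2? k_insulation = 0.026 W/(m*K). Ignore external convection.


dT = 27 - (-11) = 38 K
thickness = k * dT / q_max * 1000
thickness = 0.026 * 38 / 20.8 * 1000
thickness = 47.5 mm

47.5


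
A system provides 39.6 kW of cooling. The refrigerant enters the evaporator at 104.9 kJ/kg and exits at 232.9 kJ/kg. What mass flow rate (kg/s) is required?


dh = 232.9 - 104.9 = 128.0 kJ/kg
m_dot = Q / dh = 39.6 / 128.0 = 0.3094 kg/s

0.3094


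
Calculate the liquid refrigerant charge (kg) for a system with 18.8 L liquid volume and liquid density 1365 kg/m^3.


Charge = V * rho / 1000
Charge = 18.8 * 1365 / 1000
Charge = 25.66 kg

25.66


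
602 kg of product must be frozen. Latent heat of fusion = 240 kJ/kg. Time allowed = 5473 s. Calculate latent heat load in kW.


Q_lat = m * h_fg / t
Q_lat = 602 * 240 / 5473
Q_lat = 26.4 kW

26.4


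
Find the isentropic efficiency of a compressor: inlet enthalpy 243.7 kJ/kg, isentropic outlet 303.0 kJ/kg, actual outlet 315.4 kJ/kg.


dh_ideal = 303.0 - 243.7 = 59.3 kJ/kg
dh_actual = 315.4 - 243.7 = 71.7 kJ/kg
eta_s = dh_ideal / dh_actual = 59.3 / 71.7
eta_s = 0.8271

0.8271


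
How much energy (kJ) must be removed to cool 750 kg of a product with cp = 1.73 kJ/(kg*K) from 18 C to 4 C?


dT = 18 - (4) = 14 K
Q = m * cp * dT = 750 * 1.73 * 14
Q = 18165 kJ

18165


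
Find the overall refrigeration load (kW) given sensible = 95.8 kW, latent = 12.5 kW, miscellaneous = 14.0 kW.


Q_total = Q_s + Q_l + Q_misc
Q_total = 95.8 + 12.5 + 14.0
Q_total = 122.3 kW

122.3


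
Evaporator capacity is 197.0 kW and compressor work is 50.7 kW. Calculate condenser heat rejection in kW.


Q_cond = Q_evap + W
Q_cond = 197.0 + 50.7
Q_cond = 247.7 kW

247.7


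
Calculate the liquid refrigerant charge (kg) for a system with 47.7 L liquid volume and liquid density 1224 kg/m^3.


Charge = V * rho / 1000
Charge = 47.7 * 1224 / 1000
Charge = 58.38 kg

58.38


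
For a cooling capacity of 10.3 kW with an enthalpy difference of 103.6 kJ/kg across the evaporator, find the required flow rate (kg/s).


m_dot = Q / dh
m_dot = 10.3 / 103.6
m_dot = 0.0994 kg/s

0.0994


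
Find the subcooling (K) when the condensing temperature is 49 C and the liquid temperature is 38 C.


Subcooling = T_cond - T_liquid
Subcooling = 49 - 38
Subcooling = 11 K

11


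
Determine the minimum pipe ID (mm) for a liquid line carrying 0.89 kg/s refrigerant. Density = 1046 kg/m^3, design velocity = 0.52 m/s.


A = m_dot / (rho * v) = 0.89 / (1046 * 0.52) = 0.00163627004 m^2
d = sqrt(4*A/pi) * 1000
d = 45.6 mm

45.6


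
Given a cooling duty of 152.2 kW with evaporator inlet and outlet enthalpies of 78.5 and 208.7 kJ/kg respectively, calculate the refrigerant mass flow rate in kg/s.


dh = 208.7 - 78.5 = 130.2 kJ/kg
m_dot = Q / dh = 152.2 / 130.2 = 1.169 kg/s

1.169


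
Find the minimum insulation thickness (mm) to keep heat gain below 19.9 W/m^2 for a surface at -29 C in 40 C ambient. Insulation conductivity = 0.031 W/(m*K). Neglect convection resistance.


dT = 40 - (-29) = 69 K
thickness = k * dT / q_max * 1000
thickness = 0.031 * 69 / 19.9 * 1000
thickness = 107.5 mm

107.5


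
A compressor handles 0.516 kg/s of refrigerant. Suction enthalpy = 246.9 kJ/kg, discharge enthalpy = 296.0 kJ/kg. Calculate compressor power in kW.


dh = 296.0 - 246.9 = 49.1 kJ/kg
W = m_dot * dh = 0.516 * 49.1 = 25.34 kW

25.34


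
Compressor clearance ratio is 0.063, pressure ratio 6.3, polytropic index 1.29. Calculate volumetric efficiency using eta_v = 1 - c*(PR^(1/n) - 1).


PR^(1/n) = 6.3^(1/1.29) = 4.16527651
eta_v = 1 - 0.063 * (4.16527651 - 1)
eta_v = 0.8006

0.8006


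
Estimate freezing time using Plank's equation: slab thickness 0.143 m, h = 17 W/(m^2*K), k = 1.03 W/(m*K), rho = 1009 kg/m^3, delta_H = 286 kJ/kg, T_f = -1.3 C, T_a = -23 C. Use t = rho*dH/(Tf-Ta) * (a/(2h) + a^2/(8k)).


dT = -1.3 - (-23) = 21.7 K
term1 = a/(2h) = 0.143/(2*17) = 0.004205882353
term2 = a^2/(8k) = 0.143^2/(8*1.03) = 0.002481674757
t = rho*dH*1000/dT * (term1 + term2)
t = 1009*286*1000/21.7 * (0.004205882353 + 0.002481674757)
t = 88933 s

88933


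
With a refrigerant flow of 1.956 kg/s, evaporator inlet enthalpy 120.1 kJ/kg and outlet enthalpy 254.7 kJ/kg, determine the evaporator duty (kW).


dh = 254.7 - 120.1 = 134.6 kJ/kg
Q_evap = m_dot * dh = 1.956 * 134.6
Q_evap = 263.28 kW

263.28
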